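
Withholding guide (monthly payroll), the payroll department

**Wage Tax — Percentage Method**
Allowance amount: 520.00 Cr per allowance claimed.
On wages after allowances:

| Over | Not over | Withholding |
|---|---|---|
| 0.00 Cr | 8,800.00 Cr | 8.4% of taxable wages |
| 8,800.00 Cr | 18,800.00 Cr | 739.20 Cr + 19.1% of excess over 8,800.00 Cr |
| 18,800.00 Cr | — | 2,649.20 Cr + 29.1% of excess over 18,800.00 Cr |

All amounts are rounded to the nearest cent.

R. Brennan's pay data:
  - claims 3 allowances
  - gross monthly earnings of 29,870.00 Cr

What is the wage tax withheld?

Wage Tax: taxable = 29,870.00 Cr − 3×520.00 Cr = 28,310.00 Cr
  2,649.20 Cr + 29.1% × (28,310.00 Cr − 18,800.00 Cr) = 2,649.20 Cr + 29.1% × 9,510.00 Cr = 5,416.61 Cr

5,416.61 Cr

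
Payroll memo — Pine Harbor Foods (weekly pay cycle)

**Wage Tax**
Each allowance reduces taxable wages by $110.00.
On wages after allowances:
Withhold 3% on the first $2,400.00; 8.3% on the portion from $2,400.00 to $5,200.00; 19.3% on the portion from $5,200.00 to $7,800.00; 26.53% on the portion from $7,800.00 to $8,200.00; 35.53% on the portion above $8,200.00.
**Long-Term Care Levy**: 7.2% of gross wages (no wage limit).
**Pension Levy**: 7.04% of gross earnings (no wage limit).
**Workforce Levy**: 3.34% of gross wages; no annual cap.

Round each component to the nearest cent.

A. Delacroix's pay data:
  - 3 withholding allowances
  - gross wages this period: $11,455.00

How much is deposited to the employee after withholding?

$7,489.64

Wage Tax: taxable = $11,455.00 − 3×$110.00 = $11,125.00
  $912.32 + 35.53% × ($11,125.00 − $8,200.00) = $912.32 + 35.53% × $2,925.00 = $1,951.57
Long-Term Care Levy: 7.2% × $11,455.00 = $824.76
Pension Levy: 7.04% × $11,455.00 = $806.43
Workforce Levy: 3.34% × $11,455.00 = $382.60
Total withheld: $1,951.57 + $824.76 + $806.43 + $382.60 = $3,965.36
Net pay: $11,455.00 − $3,965.36 = $7,489.64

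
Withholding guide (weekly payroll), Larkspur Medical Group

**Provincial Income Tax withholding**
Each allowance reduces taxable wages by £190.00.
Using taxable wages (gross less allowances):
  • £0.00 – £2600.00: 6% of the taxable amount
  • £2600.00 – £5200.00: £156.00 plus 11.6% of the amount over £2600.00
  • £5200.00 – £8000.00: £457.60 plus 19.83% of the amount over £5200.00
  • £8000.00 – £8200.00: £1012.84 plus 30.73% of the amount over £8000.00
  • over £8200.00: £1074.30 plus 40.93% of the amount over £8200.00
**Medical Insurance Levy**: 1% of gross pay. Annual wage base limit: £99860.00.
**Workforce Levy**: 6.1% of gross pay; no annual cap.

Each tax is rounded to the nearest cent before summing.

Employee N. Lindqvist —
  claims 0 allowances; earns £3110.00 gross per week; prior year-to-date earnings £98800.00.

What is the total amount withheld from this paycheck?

£415.47

Provincial Income Tax: taxable = £3110.00
  £156.00 + 11.6% × (£3110.00 − £2600.00) = £156.00 + 11.6% × £510.00 = £215.16
Medical Insurance Levy: cap £99860.00 − YTD £98800.00 = £1060.00 subject; 1% × £1060.00 = £10.60
Workforce Levy: 6.1% × £3110.00 = £189.71
Total: £215.16 + £10.60 + £189.71 = £415.47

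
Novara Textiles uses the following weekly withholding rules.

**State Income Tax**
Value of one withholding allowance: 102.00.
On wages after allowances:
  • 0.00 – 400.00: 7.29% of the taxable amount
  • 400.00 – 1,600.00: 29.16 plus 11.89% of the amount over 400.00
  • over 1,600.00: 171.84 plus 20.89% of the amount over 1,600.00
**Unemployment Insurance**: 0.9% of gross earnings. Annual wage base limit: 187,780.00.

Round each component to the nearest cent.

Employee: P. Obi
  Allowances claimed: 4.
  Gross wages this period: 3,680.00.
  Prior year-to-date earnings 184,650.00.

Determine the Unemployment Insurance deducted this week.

28.17

Unemployment Insurance: cap 187,780.00 − YTD 184,650.00 = 3,130.00 subject; 0.9% × 3,130.00 = 28.17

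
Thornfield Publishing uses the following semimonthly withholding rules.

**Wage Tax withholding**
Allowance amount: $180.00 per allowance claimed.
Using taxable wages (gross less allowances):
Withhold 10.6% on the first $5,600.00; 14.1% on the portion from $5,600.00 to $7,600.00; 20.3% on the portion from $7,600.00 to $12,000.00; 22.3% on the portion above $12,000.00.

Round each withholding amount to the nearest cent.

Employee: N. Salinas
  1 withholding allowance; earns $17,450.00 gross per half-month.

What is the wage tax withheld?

$2,944.01

Wage Tax: taxable = $17,450.00 − 1×$180.00 = $17,270.00
  $1,768.80 + 22.3% × ($17,270.00 − $12,000.00) = $1,768.80 + 22.3% × $5,270.00 = $2,944.01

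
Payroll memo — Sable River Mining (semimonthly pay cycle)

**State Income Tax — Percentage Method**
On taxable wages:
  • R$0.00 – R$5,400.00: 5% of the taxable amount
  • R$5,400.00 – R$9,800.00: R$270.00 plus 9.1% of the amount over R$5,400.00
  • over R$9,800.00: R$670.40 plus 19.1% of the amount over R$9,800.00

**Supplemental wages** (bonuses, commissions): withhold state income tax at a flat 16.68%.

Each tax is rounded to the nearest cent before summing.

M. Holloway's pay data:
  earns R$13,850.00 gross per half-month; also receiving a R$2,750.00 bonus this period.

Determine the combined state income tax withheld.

State Income Tax: taxable = R$13,850.00
  R$670.40 + 19.1% × (R$13,850.00 − R$9,800.00) = R$670.40 + 19.1% × R$4,050.00 = R$1,443.95
Supplemental (16.68% flat on bonus): 16.68% × R$2,750.00 = R$458.70
Total state income tax: R$1,443.95 + R$458.70 = R$1,902.65

R$1,902.65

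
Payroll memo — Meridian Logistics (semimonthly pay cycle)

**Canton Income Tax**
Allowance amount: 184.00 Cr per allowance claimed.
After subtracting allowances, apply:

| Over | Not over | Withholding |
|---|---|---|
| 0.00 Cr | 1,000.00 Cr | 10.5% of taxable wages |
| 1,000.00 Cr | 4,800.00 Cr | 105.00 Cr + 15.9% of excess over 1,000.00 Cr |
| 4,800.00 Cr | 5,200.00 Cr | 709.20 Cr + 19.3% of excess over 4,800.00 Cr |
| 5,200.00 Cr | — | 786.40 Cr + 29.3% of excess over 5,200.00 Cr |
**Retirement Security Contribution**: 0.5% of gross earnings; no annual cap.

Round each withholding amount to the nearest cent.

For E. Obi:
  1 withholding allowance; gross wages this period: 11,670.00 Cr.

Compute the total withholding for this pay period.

2,686.55 Cr

Canton Income Tax: taxable = 11,670.00 Cr − 1×184.00 Cr = 11,486.00 Cr
  786.40 Cr + 29.3% × (11,486.00 Cr − 5,200.00 Cr) = 786.40 Cr + 29.3% × 6,286.00 Cr = 2,628.20 Cr
Retirement Security Contribution: 0.5% × 11,670.00 Cr = 58.35 Cr
Total: 2,628.20 Cr + 58.35 Cr = 2,686.55 Cr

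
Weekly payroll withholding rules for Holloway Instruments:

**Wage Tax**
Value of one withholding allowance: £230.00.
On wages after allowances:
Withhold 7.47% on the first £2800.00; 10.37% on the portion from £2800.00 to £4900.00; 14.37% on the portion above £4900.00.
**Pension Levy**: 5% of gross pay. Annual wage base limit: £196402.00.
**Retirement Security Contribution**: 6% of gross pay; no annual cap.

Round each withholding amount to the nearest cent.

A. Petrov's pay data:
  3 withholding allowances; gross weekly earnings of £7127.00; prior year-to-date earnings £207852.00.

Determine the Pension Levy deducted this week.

Pension Levy: YTD £207852.00 ≥ cap £196402.00 → £0.00

£0.00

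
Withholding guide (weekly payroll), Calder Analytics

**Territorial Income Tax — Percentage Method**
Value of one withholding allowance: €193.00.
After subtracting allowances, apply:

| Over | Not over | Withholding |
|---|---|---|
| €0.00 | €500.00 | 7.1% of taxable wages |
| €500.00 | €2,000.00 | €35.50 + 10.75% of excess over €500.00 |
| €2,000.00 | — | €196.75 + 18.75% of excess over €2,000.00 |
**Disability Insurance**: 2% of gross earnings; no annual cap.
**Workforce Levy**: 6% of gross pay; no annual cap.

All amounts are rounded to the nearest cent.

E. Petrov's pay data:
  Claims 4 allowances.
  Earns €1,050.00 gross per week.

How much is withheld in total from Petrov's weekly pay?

Territorial Income Tax: taxable = €1,050.00 − 4×€193.00 = €278.00
  7.1% × €278.00 = €19.74
Disability Insurance: 2% × €1,050.00 = €21.00
Workforce Levy: 6% × €1,050.00 = €63.00
Total: €19.74 + €21.00 + €63.00 = €103.74

€103.74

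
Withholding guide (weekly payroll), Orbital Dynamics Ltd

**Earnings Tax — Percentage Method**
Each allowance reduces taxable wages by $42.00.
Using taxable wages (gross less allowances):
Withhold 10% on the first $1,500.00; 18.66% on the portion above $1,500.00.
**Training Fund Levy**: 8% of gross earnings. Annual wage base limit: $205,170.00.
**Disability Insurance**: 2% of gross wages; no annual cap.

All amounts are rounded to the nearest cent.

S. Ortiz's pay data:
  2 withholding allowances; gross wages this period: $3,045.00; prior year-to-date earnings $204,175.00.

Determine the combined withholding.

$563.12

Earnings Tax: taxable = $3,045.00 − 2×$42.00 = $2,961.00
  $150.00 + 18.66% × ($2,961.00 − $1,500.00) = $150.00 + 18.66% × $1,461.00 = $422.62
Training Fund Levy: cap $205,170.00 − YTD $204,175.00 = $995.00 subject; 8% × $995.00 = $79.60
Disability Insurance: 2% × $3,045.00 = $60.90
Total: $422.62 + $79.60 + $60.90 = $563.12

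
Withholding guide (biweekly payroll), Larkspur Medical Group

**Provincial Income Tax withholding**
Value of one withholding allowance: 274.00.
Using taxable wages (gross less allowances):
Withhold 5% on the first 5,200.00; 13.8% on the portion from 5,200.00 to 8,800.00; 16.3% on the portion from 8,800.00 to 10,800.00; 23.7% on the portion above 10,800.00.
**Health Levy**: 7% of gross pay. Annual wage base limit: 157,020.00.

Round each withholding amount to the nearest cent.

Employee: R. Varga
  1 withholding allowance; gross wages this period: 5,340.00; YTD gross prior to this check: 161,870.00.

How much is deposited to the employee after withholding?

Provincial Income Tax: taxable = 5,340.00 − 1×274.00 = 5,066.00
  5% × 5,066.00 = 253.30
Health Levy: YTD 161,870.00 ≥ cap 157,020.00 → 0.00
Total withheld: 253.30 + 0.00 = 253.30
Net pay: 5,340.00 − 253.30 = 5,086.70

5,086.70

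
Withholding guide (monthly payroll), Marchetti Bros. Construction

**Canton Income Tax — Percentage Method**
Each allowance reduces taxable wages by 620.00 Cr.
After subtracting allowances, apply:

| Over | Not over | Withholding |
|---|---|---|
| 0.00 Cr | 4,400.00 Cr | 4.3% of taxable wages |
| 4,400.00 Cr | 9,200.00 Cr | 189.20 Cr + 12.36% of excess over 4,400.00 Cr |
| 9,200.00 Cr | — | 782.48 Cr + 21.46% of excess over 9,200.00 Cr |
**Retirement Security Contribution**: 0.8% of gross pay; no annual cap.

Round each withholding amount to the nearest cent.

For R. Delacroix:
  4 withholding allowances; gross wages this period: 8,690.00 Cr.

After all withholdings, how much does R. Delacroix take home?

Canton Income Tax: taxable = 8,690.00 Cr − 4×620.00 Cr = 6,210.00 Cr
  189.20 Cr + 12.36% × (6,210.00 Cr − 4,400.00 Cr) = 189.20 Cr + 12.36% × 1,810.00 Cr = 412.92 Cr
Retirement Security Contribution: 0.8% × 8,690.00 Cr = 69.52 Cr
Total withheld: 412.92 Cr + 69.52 Cr = 482.44 Cr
Net pay: 8,690.00 Cr − 482.44 Cr = 8,207.56 Cr

8,207.56 Cr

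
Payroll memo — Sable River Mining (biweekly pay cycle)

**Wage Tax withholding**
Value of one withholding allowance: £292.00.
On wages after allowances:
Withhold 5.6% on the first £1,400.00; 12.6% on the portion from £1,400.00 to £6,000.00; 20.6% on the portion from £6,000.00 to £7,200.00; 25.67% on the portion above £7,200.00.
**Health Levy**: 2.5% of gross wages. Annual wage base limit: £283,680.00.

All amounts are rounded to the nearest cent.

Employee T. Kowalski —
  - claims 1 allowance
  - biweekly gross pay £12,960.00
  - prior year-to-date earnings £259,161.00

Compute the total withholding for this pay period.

£2,632.84

Wage Tax: taxable = £12,960.00 − 1×£292.00 = £12,668.00
  £905.20 + 25.67% × (£12,668.00 − £7,200.00) = £905.20 + 25.67% × £5,468.00 = £2,308.84
Health Levy: 2.5% × £12,960.00 = £324.00
Total: £2,308.84 + £324.00 = £2,632.84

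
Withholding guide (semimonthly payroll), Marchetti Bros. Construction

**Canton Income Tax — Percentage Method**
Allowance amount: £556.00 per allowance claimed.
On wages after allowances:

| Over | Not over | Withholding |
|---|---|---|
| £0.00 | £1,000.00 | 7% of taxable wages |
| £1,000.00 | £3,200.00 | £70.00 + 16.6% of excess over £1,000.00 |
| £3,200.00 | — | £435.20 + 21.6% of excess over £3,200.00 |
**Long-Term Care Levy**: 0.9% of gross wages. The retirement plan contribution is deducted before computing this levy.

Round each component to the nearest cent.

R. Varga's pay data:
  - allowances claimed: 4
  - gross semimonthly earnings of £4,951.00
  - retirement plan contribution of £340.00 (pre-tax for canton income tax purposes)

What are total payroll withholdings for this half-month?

Canton Income Tax: taxable = £4,951.00 − £340.00 − 4×£556.00 = £2,387.00
  £70.00 + 16.6% × (£2,387.00 − £1,000.00) = £70.00 + 16.6% × £1,387.00 = £300.24
Long-Term Care Levy: 0.9% × £4,611.00 = £41.50
Total: £300.24 + £41.50 = £341.74

£341.74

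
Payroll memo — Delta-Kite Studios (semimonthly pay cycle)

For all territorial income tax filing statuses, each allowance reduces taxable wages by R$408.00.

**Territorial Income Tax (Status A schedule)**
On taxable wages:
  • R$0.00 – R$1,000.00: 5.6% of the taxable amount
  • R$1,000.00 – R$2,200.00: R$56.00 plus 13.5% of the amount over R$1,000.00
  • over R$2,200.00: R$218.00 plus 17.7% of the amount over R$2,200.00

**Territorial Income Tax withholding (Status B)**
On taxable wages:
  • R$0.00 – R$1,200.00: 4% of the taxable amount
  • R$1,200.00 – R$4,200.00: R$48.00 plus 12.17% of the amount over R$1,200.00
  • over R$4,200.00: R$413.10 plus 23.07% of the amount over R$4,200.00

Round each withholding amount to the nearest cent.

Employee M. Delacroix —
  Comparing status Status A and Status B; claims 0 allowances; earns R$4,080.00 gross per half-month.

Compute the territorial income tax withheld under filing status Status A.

Territorial Income Tax (Status A): taxable = R$4,080.00
  R$218.00 + 17.7% × (R$4,080.00 − R$2,200.00) = R$218.00 + 17.7% × R$1,880.00 = R$550.76

R$550.76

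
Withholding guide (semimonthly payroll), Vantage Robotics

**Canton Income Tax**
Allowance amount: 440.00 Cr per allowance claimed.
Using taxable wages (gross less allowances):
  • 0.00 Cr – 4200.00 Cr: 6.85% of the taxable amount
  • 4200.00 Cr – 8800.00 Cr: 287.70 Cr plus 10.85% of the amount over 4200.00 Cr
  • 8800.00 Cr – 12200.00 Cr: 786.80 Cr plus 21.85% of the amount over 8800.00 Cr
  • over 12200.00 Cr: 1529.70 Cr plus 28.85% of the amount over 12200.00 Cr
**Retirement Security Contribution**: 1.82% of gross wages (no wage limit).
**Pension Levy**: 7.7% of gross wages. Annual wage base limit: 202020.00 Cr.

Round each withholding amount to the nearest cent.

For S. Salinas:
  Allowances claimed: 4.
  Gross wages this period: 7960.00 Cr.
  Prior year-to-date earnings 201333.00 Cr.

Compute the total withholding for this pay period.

702.47 Cr

Canton Income Tax: taxable = 7960.00 Cr − 4×440.00 Cr = 6200.00 Cr
  287.70 Cr + 10.85% × (6200.00 Cr − 4200.00 Cr) = 287.70 Cr + 10.85% × 2000.00 Cr = 504.70 Cr
Retirement Security Contribution: 1.82% × 7960.00 Cr = 144.87 Cr
Pension Levy: cap 202020.00 Cr − YTD 201333.00 Cr = 687.00 Cr subject; 7.7% × 687.00 Cr = 52.90 Cr
Total: 504.70 Cr + 144.87 Cr + 52.90 Cr = 702.47 Cr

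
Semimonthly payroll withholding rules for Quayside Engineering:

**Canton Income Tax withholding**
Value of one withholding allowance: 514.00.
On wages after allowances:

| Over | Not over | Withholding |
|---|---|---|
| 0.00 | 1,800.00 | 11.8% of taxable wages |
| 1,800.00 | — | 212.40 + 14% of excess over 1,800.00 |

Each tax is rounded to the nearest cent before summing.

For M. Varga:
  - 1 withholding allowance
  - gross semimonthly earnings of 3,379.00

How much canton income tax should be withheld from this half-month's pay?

Canton Income Tax: taxable = 3,379.00 − 1×514.00 = 2,865.00
  212.40 + 14% × (2,865.00 − 1,800.00) = 212.40 + 14% × 1,065.00 = 361.50

361.50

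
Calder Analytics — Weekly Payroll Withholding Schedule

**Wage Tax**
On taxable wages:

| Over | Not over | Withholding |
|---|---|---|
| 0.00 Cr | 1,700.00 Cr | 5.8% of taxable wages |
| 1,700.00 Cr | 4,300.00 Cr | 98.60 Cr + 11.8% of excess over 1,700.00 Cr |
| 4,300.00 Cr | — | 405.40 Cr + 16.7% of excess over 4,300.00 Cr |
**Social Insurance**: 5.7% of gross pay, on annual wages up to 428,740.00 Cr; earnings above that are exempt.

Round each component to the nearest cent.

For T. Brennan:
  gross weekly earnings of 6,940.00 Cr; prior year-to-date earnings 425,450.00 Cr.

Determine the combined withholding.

1,033.81 Cr

Wage Tax: taxable = 6,940.00 Cr
  405.40 Cr + 16.7% × (6,940.00 Cr − 4,300.00 Cr) = 405.40 Cr + 16.7% × 2,640.00 Cr = 846.28 Cr
Social Insurance: cap 428,740.00 Cr − YTD 425,450.00 Cr = 3,290.00 Cr subject; 5.7% × 3,290.00 Cr = 187.53 Cr
Total: 846.28 Cr + 187.53 Cr = 1,033.81 Cr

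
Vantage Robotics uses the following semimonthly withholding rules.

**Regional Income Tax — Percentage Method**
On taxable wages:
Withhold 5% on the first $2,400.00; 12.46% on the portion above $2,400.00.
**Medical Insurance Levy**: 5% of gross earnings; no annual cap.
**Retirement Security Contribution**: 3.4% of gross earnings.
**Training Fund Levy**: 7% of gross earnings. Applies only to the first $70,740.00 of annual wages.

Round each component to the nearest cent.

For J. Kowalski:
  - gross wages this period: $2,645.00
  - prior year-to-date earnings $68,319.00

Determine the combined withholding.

Regional Income Tax: taxable = $2,645.00
  $120.00 + 12.46% × ($2,645.00 − $2,400.00) = $120.00 + 12.46% × $245.00 = $150.53
Medical Insurance Levy: 5% × $2,645.00 = $132.25
Retirement Security Contribution: 3.4% × $2,645.00 = $89.93
Training Fund Levy: cap $70,740.00 − YTD $68,319.00 = $2,421.00 subject; 7% × $2,421.00 = $169.47
Total: $150.53 + $132.25 + $89.93 + $169.47 = $542.18

$542.18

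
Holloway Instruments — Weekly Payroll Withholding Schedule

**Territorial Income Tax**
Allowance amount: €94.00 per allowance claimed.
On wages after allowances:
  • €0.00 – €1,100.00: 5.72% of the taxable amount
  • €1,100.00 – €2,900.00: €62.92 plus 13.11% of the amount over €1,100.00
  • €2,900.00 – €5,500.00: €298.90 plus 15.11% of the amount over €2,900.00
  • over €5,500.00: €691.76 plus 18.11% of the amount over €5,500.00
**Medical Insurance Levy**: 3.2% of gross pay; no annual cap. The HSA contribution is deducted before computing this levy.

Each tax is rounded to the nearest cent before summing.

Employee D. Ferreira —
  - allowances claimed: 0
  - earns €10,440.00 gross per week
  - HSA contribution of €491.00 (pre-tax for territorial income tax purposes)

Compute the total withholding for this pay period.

€1,815.84

Territorial Income Tax: taxable = €10,440.00 − €491.00 = €9,949.00
  €691.76 + 18.11% × (€9,949.00 − €5,500.00) = €691.76 + 18.11% × €4,449.00 = €1,497.47
Medical Insurance Levy: 3.2% × €9,949.00 = €318.37
Total: €1,497.47 + €318.37 = €1,815.84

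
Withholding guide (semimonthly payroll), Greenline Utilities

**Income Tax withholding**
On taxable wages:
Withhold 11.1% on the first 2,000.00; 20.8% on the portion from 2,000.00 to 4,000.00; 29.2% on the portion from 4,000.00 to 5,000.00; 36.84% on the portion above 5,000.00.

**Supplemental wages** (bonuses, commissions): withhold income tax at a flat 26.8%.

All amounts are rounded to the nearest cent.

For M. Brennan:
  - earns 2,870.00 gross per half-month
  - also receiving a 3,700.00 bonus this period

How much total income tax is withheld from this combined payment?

1,394.56

Income Tax: taxable = 2,870.00
  222.00 + 20.8% × (2,870.00 − 2,000.00) = 222.00 + 20.8% × 870.00 = 402.96
Supplemental (26.8% flat on bonus): 26.8% × 3,700.00 = 991.60
Total income tax: 402.96 + 991.60 = 1,394.56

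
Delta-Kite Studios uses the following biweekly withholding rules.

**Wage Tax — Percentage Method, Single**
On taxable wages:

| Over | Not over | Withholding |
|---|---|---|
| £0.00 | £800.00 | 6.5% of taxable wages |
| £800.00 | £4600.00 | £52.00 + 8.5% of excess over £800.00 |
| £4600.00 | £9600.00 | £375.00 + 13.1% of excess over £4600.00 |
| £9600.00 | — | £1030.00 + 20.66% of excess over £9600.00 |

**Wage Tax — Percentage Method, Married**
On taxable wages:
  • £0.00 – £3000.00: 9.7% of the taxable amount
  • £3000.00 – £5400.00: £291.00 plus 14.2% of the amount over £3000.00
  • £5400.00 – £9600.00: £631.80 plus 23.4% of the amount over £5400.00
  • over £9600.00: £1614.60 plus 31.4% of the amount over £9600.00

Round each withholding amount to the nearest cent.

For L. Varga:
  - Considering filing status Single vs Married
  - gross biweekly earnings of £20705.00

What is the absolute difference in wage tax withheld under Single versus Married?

£1777.28

Wage Tax (Single): taxable = £20705.00
  £1030.00 + 20.66% × (£20705.00 − £9600.00) = £1030.00 + 20.66% × £11105.00 = £3324.29
Wage Tax (Married): taxable = £20705.00
  £1614.60 + 31.4% × (£20705.00 − £9600.00) = £1614.60 + 31.4% × £11105.00 = £5101.57
Difference: |£3324.29 − £5101.57| = £1777.28 (higher under Married)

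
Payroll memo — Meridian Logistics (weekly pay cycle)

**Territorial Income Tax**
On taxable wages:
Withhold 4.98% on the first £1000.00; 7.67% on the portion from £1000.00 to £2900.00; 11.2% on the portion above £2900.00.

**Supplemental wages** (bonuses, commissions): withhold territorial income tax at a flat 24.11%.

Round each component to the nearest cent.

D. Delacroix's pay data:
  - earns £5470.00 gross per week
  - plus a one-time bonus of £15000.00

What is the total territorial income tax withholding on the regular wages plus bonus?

Territorial Income Tax: taxable = £5470.00
  £195.53 + 11.2% × (£5470.00 − £2900.00) = £195.53 + 11.2% × £2570.00 = £483.37
Supplemental (24.11% flat on bonus): 24.11% × £15000.00 = £3616.50
Total territorial income tax: £483.37 + £3616.50 = £4099.87

£4099.87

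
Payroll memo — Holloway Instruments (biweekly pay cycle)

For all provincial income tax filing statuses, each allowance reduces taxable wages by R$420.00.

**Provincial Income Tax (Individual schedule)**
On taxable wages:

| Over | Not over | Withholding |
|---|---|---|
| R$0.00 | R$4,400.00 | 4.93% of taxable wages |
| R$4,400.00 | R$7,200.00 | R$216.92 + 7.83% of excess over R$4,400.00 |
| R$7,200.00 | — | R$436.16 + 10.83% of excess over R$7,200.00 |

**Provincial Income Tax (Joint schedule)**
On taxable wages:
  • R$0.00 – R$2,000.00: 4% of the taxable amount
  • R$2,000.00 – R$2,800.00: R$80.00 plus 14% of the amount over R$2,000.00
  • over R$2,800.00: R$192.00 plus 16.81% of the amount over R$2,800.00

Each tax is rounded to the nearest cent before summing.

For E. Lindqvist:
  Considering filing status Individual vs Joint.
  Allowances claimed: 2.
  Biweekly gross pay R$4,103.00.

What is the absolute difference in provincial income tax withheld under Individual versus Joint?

R$108.96

Provincial Income Tax (Individual): taxable = R$4,103.00 − 2×R$420.00 = R$3,263.00
  4.93% × R$3,263.00 = R$160.87
Provincial Income Tax (Joint): taxable = R$4,103.00 − 2×R$420.00 = R$3,263.00
  R$192.00 + 16.81% × (R$3,263.00 − R$2,800.00) = R$192.00 + 16.81% × R$463.00 = R$269.83
Difference: |R$160.87 − R$269.83| = R$108.96 (higher under Joint)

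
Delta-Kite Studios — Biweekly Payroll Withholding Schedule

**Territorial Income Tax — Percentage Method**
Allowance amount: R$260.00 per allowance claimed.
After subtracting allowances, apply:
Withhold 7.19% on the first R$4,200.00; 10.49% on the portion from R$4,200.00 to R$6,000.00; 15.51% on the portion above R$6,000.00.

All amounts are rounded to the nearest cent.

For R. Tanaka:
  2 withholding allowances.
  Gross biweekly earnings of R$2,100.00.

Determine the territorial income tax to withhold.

Territorial Income Tax: taxable = R$2,100.00 − 2×R$260.00 = R$1,580.00
  7.19% × R$1,580.00 = R$113.60

R$113.60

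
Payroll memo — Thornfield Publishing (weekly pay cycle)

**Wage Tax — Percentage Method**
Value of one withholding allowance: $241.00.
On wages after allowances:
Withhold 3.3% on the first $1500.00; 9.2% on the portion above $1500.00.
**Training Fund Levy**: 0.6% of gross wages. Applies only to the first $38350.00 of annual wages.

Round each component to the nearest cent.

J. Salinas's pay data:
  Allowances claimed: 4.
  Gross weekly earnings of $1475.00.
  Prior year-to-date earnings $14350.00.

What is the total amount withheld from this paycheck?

Wage Tax: taxable = $1475.00 − 4×$241.00 = $511.00
  3.3% × $511.00 = $16.86
Training Fund Levy: 0.6% × $1475.00 = $8.85
Total: $16.86 + $8.85 = $25.71

$25.71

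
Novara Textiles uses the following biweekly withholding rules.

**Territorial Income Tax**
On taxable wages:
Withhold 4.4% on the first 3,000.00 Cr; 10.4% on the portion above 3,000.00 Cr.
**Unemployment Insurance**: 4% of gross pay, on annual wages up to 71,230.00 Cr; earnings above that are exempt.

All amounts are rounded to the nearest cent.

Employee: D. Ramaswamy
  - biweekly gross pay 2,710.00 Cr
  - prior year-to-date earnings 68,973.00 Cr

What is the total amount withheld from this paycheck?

Territorial Income Tax: taxable = 2,710.00 Cr
  4.4% × 2,710.00 Cr = 119.24 Cr
Unemployment Insurance: cap 71,230.00 Cr − YTD 68,973.00 Cr = 2,257.00 Cr subject; 4% × 2,257.00 Cr = 90.28 Cr
Total: 119.24 Cr + 90.28 Cr = 209.52 Cr

209.52 Cr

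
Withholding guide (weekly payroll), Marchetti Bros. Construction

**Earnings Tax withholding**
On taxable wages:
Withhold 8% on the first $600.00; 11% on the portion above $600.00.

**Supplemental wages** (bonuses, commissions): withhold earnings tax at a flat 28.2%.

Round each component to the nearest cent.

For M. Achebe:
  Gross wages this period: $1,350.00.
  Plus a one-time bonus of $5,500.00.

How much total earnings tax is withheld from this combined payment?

Earnings Tax: taxable = $1,350.00
  $48.00 + 11% × ($1,350.00 − $600.00) = $48.00 + 11% × $750.00 = $130.50
Supplemental (28.2% flat on bonus): 28.2% × $5,500.00 = $1,551.00
Total earnings tax: $130.50 + $1,551.00 = $1,681.50

$1,681.50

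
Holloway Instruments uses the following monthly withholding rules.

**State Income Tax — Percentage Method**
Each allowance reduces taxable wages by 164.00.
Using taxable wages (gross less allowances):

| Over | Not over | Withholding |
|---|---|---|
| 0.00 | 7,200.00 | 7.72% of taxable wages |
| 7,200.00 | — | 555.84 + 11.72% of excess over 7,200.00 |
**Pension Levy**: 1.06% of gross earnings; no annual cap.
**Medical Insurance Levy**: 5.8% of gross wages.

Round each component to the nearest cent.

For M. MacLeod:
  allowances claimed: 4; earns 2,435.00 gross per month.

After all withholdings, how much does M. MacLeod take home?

State Income Tax: taxable = 2,435.00 − 4×164.00 = 1,779.00
  7.72% × 1,779.00 = 137.34
Pension Levy: 1.06% × 2,435.00 = 25.81
Medical Insurance Levy: 5.8% × 2,435.00 = 141.23
Total withheld: 137.34 + 25.81 + 141.23 = 304.38
Net pay: 2,435.00 − 304.38 = 2,130.62

2,130.62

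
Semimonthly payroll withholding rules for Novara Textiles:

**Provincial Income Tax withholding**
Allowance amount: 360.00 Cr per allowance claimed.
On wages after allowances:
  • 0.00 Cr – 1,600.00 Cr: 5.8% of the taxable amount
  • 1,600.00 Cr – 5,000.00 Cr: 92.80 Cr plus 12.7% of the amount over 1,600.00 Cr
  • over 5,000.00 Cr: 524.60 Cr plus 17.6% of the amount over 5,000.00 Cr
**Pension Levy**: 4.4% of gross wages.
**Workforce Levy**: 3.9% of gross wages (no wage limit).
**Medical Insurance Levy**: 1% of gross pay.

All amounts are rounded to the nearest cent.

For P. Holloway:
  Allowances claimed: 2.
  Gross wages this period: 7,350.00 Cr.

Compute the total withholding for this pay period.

1,495.03 Cr

Provincial Income Tax: taxable = 7,350.00 Cr − 2×360.00 Cr = 6,630.00 Cr
  524.60 Cr + 17.6% × (6,630.00 Cr − 5,000.00 Cr) = 524.60 Cr + 17.6% × 1,630.00 Cr = 811.48 Cr
Pension Levy: 4.4% × 7,350.00 Cr = 323.40 Cr
Workforce Levy: 3.9% × 7,350.00 Cr = 286.65 Cr
Medical Insurance Levy: 1% × 7,350.00 Cr = 73.50 Cr
Total: 811.48 Cr + 323.40 Cr + 286.65 Cr + 73.50 Cr = 1,495.03 Cr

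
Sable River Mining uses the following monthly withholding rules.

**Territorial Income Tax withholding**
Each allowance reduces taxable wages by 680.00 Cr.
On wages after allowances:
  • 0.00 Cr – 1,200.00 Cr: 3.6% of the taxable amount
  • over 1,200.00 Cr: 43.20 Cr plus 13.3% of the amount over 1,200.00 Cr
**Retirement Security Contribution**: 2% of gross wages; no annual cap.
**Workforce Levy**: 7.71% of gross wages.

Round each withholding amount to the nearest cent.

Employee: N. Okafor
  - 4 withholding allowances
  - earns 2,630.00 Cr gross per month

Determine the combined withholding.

255.37 Cr

Territorial Income Tax: taxable = 2,630.00 Cr − 4×680.00 Cr = -90.00 Cr
  Taxable ≤ 0 → 0.00 Cr
Retirement Security Contribution: 2% × 2,630.00 Cr = 52.60 Cr
Workforce Levy: 7.71% × 2,630.00 Cr = 202.77 Cr
Total: 0.00 Cr + 52.60 Cr + 202.77 Cr = 255.37 Cr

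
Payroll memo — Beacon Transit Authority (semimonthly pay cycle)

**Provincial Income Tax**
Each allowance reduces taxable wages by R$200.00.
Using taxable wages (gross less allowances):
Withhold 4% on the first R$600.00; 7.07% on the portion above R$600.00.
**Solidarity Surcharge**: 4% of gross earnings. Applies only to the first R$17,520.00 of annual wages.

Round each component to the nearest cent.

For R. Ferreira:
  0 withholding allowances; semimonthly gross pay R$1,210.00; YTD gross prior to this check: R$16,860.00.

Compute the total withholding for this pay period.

R$93.53

Provincial Income Tax: taxable = R$1,210.00
  R$24.00 + 7.07% × (R$1,210.00 − R$600.00) = R$24.00 + 7.07% × R$610.00 = R$67.13
Solidarity Surcharge: cap R$17,520.00 − YTD R$16,860.00 = R$660.00 subject; 4% × R$660.00 = R$26.40
Total: R$67.13 + R$26.40 = R$93.53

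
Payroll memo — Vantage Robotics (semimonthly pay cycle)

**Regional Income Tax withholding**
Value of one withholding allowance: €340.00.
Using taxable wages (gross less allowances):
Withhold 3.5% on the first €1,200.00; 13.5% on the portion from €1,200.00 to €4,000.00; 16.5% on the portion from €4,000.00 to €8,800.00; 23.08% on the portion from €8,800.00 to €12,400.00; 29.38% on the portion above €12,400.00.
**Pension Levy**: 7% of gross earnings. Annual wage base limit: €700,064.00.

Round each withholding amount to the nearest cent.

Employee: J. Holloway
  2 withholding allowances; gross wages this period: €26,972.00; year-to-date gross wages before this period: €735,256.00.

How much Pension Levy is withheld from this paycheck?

€0.00

Pension Levy: YTD €735,256.00 ≥ cap €700,064.00 → €0.00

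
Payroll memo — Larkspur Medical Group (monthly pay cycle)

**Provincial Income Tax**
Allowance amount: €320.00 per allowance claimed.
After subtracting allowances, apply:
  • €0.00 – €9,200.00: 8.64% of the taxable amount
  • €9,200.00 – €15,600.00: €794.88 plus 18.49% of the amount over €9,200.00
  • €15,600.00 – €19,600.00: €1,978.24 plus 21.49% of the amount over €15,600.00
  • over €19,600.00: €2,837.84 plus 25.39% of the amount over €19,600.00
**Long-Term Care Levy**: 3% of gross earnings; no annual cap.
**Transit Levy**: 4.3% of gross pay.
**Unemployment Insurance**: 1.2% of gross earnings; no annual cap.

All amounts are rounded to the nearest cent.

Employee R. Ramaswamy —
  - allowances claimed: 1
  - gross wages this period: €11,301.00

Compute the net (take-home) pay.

Provincial Income Tax: taxable = €11,301.00 − 1×€320.00 = €10,981.00
  €794.88 + 18.49% × (€10,981.00 − €9,200.00) = €794.88 + 18.49% × €1,781.00 = €1,124.19
Long-Term Care Levy: 3% × €11,301.00 = €339.03
Transit Levy: 4.3% × €11,301.00 = €485.94
Unemployment Insurance: 1.2% × €11,301.00 = €135.61
Total withheld: €1,124.19 + €339.03 + €485.94 + €135.61 = €2,084.77
Net pay: €11,301.00 − €2,084.77 = €9,216.23

€9,216.23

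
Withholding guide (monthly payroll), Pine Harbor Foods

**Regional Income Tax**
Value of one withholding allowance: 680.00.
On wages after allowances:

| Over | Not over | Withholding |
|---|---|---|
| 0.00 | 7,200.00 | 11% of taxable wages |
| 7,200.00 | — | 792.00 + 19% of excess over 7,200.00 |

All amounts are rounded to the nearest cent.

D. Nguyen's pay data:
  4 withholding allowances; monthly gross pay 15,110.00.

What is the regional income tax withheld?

Regional Income Tax: taxable = 15,110.00 − 4×680.00 = 12,390.00
  792.00 + 19% × (12,390.00 − 7,200.00) = 792.00 + 19% × 5,190.00 = 1,778.10

1,778.10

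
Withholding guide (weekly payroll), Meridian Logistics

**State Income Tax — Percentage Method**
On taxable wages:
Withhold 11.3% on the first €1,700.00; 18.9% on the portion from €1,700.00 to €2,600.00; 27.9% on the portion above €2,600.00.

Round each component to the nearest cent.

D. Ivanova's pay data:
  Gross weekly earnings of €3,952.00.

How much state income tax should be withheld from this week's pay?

€739.41

State Income Tax: taxable = €3,952.00
  €362.20 + 27.9% × (€3,952.00 − €2,600.00) = €362.20 + 27.9% × €1,352.00 = €739.41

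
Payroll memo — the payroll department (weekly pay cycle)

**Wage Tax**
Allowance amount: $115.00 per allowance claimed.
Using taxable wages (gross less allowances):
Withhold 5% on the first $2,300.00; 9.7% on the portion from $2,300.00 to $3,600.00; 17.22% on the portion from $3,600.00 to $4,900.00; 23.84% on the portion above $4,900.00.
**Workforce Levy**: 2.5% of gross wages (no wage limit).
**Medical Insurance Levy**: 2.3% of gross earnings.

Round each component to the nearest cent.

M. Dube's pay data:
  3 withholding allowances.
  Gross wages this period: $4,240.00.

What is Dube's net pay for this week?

Wage Tax: taxable = $4,240.00 − 3×$115.00 = $3,895.00
  $241.10 + 17.22% × ($3,895.00 − $3,600.00) = $241.10 + 17.22% × $295.00 = $291.90
Workforce Levy: 2.5% × $4,240.00 = $106.00
Medical Insurance Levy: 2.3% × $4,240.00 = $97.52
Total withheld: $291.90 + $106.00 + $97.52 = $495.42
Net pay: $4,240.00 − $495.42 = $3,744.58

$3,744.58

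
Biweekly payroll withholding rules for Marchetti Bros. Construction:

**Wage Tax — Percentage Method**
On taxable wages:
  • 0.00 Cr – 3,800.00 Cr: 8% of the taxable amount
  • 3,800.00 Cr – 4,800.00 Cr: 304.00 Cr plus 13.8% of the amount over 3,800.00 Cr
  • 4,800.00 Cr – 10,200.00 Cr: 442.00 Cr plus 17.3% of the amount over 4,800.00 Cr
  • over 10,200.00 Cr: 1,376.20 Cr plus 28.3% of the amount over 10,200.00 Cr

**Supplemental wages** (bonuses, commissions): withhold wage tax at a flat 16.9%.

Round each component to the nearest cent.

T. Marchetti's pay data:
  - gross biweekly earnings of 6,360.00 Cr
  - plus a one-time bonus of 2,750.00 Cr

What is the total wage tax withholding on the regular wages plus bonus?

Wage Tax: taxable = 6,360.00 Cr
  442.00 Cr + 17.3% × (6,360.00 Cr − 4,800.00 Cr) = 442.00 Cr + 17.3% × 1,560.00 Cr = 711.88 Cr
Supplemental (16.9% flat on bonus): 16.9% × 2,750.00 Cr = 464.75 Cr
Total wage tax: 711.88 Cr + 464.75 Cr = 1,176.63 Cr

1,176.63 Cr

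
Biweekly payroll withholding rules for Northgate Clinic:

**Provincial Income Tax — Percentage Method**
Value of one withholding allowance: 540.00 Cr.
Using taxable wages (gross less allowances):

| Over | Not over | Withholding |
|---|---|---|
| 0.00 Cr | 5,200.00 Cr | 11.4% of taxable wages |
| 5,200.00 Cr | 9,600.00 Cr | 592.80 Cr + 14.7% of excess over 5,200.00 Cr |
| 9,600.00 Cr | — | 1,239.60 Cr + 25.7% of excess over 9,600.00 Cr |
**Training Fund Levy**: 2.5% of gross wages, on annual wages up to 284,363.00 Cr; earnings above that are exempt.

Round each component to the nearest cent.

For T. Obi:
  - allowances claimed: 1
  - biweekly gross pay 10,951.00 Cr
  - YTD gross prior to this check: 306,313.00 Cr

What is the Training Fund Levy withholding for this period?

Training Fund Levy: YTD 306,313.00 Cr ≥ cap 284,363.00 Cr → 0.00 Cr

0.00 Cr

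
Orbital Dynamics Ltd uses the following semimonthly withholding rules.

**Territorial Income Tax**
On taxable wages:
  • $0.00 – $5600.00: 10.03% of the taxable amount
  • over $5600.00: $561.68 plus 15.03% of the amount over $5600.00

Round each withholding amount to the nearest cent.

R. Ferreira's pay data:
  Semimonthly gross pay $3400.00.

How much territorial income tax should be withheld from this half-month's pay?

$341.02

Territorial Income Tax: taxable = $3400.00
  10.03% × $3400.00 = $341.02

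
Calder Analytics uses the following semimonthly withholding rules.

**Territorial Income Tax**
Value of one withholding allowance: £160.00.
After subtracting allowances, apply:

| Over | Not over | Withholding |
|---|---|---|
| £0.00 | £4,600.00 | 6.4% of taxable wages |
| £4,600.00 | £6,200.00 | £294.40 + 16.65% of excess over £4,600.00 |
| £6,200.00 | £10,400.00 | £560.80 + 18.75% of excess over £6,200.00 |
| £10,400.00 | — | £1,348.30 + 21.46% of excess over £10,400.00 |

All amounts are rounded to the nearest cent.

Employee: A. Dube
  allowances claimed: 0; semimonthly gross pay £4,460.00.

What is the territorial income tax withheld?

£285.44

Territorial Income Tax: taxable = £4,460.00
  6.4% × £4,460.00 = £285.44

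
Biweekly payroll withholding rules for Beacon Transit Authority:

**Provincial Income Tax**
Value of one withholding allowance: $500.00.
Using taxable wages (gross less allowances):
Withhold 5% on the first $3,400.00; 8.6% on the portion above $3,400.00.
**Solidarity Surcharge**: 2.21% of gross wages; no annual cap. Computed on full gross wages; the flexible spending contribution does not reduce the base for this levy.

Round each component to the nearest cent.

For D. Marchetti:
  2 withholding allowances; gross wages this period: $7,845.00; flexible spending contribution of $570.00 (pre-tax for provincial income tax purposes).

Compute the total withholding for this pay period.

$590.62

Provincial Income Tax: taxable = $7,845.00 − $570.00 − 2×$500.00 = $6,275.00
  $170.00 + 8.6% × ($6,275.00 − $3,400.00) = $170.00 + 8.6% × $2,875.00 = $417.25
Solidarity Surcharge: 2.21% × $7,845.00 = $173.37
Total: $417.25 + $173.37 = $590.62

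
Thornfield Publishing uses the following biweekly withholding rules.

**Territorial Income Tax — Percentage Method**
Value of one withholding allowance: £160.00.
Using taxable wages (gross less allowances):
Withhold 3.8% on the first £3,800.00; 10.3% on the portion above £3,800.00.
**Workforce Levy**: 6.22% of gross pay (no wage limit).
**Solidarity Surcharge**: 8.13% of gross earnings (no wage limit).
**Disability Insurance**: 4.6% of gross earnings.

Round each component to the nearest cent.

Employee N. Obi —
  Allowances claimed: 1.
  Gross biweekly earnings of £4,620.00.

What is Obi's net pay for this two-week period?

Territorial Income Tax: taxable = £4,620.00 − 1×£160.00 = £4,460.00
  £144.40 + 10.3% × (£4,460.00 − £3,800.00) = £144.40 + 10.3% × £660.00 = £212.38
Workforce Levy: 6.22% × £4,620.00 = £287.36
Solidarity Surcharge: 8.13% × £4,620.00 = £375.61
Disability Insurance: 4.6% × £4,620.00 = £212.52
Total withheld: £212.38 + £287.36 + £375.61 + £212.52 = £1,087.87
Net pay: £4,620.00 − £1,087.87 = £3,532.13

£3,532.13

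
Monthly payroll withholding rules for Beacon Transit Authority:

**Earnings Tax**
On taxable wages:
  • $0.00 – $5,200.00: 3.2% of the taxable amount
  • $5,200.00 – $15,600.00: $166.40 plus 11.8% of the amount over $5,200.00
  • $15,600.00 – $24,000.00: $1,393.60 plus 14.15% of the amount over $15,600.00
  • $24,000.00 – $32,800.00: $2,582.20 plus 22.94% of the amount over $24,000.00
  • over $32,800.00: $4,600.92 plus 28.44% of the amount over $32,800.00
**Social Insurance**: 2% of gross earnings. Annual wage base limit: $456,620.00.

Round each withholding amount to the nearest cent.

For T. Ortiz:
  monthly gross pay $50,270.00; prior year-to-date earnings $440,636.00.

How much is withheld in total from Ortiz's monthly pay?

$9,889.07

Earnings Tax: taxable = $50,270.00
  $4,600.92 + 28.44% × ($50,270.00 − $32,800.00) = $4,600.92 + 28.44% × $17,470.00 = $9,569.39
Social Insurance: cap $456,620.00 − YTD $440,636.00 = $15,984.00 subject; 2% × $15,984.00 = $319.68
Total: $9,569.39 + $319.68 = $9,889.07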